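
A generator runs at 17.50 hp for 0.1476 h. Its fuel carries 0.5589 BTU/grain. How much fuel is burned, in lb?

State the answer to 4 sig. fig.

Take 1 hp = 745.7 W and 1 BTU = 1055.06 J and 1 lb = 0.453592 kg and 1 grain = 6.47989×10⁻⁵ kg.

17.50 hp → 13049.8 W
0.1476 h → 531.36 s
E = P × t = 13049.8 × 531.36 = 6.93414×10⁶ J
0.5589 BTU/grain → 9.10005×10⁶ J/kg
m = E / e_s = 6.93414×10⁶ / 9.10005×10⁶ = 0.761989 kg
In lb: 0.761989 / 0.453592 = 1.6799 lb

1.680 lb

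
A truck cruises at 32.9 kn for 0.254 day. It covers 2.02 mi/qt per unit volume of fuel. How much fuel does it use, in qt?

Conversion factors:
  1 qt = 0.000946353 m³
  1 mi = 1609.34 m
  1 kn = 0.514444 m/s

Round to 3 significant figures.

32.9 kn → 16.9252 m/s
0.254 day → 21945.6 s
d = v × t = 16.9252 × 21945.6 = 371434 m
2.02 mi/qt → 3.43515×10⁶ m/m³
V = d / (distance per unit fuel) = 371434 / 3.43515×10⁶ = 0.108127 m³
In qt: 0.108127 / 0.000946353 = 114.257 qt

114 qt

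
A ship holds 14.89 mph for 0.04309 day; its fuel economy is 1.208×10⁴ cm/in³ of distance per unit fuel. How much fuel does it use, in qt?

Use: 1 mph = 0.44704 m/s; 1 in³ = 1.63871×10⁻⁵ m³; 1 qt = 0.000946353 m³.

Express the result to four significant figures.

14.89 mph → 6.65643 m/s
0.04309 day → 3722.98 s
d = v × t = 6.65643 × 3722.98 = 24781.8 m
1.208×10⁴ cm/in³ → 7.37165×10⁶ m/m³
V = d / (distance per unit fuel) = 24781.8 / 7.37165×10⁶ = 0.00336177 m³
In qt: 0.00336177 / 0.000946353 = 3.55234 qt

3.552 qt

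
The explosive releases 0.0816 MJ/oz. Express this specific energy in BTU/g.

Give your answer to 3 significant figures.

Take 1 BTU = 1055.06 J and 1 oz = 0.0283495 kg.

0.0816 MJ/oz × 1000000 J/MJ ÷ 0.0283495 kg/oz = 2.87836×10⁶ J/kg
2.87836×10⁶ J/kg ÷ 1055.06 J/BTU × 0.001 kg/g = 2.72815 BTU/g

2.73 BTU/g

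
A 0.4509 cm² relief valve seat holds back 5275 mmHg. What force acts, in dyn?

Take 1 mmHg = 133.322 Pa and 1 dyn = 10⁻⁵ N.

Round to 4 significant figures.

5275 mmHg × 133.322 = 703274 Pa
0.4509 cm² × 0.0001 = 4.509×10⁻⁵ m²
F = P × A = 703274 Pa × 4.509×10⁻⁵ m² = 31.7106 N
31.7106 N ÷ (10⁻⁵ N/dyn) = 3.17106×10⁶ dyn

3.171×10⁶ dyn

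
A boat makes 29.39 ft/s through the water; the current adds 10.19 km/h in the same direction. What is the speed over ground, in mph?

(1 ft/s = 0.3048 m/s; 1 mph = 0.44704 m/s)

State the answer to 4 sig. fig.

29.39 ft/s × 0.3048 → 8.95807 m/s
10.19 km/h × (1/3.6) → 2.83056 m/s
Sum: 8.95807 + 2.83056 = 11.7886 m/s
In mph: 11.7886 / 0.44704 = 26.3703 mph

26.37 mph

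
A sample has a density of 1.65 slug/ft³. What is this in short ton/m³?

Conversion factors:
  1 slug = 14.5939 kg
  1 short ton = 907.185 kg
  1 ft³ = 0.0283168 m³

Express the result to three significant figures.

1.65 slug/ft³ × 14.5939 kg/slug ÷ 0.0283168 m³/ft³ = 850.376 kg/m³
850.376 kg/m³ ÷ 907.185 kg/short ton = 0.937379 short ton/m³

0.937 short ton/m³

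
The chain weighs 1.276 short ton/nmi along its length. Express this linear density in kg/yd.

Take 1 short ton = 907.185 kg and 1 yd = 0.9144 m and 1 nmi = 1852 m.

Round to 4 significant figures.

0.5715 kg/yd

1.276 short ton/nmi × 907.185 kg/short ton ÷ 1852 m/nmi = 0.625037 kg/m
0.625037 kg/m × 0.9144 m/yd = 0.571534 kg/yd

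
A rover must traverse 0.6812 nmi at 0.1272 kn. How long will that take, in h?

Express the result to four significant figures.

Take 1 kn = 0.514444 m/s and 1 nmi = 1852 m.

0.6812 nmi × 1852 → 1261.58 m
0.1272 kn × 0.514444 → 0.0654373 m/s
t = d / v = 1261.58 m / 0.0654373 m/s = 19279.2 s
19279.2 s ÷ (3600 s/h) = 5.35533 h

5.355 h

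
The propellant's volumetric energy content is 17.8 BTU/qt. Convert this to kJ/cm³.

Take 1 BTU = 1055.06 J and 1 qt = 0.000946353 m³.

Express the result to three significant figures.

17.8 BTU/qt × 1055.06 J/BTU ÷ 0.000946353 m³/qt = 1.98447×10⁷ J/m³
1.98447×10⁷ J/m³ ÷ 1000 J/kJ × 10⁻⁶ m³/cm³ = 0.0198447 kJ/cm³

0.0198 kJ/cm³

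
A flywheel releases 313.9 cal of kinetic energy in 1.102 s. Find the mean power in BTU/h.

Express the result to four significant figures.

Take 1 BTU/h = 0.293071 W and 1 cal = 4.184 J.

313.9 cal × 4.184 = 1313.36 J
P = E / t = 1313.36 J / 1.102 s = 1191.8 W
1191.8 W ÷ (0.293071 W/BTU/h) = 4066.59 BTU/h

4067 BTU/h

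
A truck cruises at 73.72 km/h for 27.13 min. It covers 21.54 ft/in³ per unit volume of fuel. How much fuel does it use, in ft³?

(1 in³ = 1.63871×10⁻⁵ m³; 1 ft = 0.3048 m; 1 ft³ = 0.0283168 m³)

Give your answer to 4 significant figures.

73.72 km/h → 20.4778 m/s
27.13 min → 1627.8 s
d = v × t = 20.4778 × 1627.8 = 33333.8 m
21.54 ft/in³ → 400644 m/m³
V = d / (distance per unit fuel) = 33333.8 / 400644 = 0.0832005 m³
In ft³: 0.0832005 / 0.0283168 = 2.9382 ft³

2.938 ft³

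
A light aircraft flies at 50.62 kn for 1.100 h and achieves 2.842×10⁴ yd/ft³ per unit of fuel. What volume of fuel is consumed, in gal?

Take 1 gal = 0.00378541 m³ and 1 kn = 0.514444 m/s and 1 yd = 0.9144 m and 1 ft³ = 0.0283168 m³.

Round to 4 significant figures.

29.68 gal

50.62 kn → 26.0412 m/s
1.100 h → 3960 s
d = v × t = 26.0412 × 3960 = 103123 m
2.842×10⁴ yd/ft³ → 917733 m/m³
V = d / (distance per unit fuel) = 103123 / 917733 = 0.112367 m³
In gal: 0.112367 / 0.00378541 = 29.6842 gal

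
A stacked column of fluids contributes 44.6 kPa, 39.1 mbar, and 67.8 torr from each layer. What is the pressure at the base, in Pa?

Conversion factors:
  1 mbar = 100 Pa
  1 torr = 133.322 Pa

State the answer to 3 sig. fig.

44.6 kPa × 1000 = 44600 Pa
39.1 mbar × 100 = 3910 Pa
67.8 torr × 133.322 = 9039.23 Pa
Combined: 44600 + 3910 + 9039.23 = 57549.2 Pa

5.75×10⁴ Pa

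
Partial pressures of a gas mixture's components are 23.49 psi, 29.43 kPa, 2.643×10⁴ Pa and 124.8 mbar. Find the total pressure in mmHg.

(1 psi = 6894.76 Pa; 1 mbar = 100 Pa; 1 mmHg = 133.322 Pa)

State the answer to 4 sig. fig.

23.49 psi × 6894.76 → 161958 Pa
29.43 kPa × 1000 → 29430 Pa
2.643×10⁴ Pa (already Pa)
124.8 mbar × 100 → 12480 Pa
Combined: 161958 + 29430 + 26430 + 12480 = 230298 Pa
In mmHg: 230298 / 133.322 = 1727.38 mmHg

1727 mmHg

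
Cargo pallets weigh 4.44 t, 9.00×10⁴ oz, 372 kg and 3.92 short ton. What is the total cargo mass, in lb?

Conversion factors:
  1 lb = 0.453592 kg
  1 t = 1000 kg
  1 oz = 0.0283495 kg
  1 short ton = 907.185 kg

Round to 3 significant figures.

4.44 t × 1000 → 4440 kg
9.00×10⁴ oz × 0.0283495 → 2551.46 kg
372 kg (already kg)
3.92 short ton × 907.185 → 3556.17 kg
Sum: 4440 + 2551.46 + 372 + 3556.17 = 10919.6 kg
In lb: 10919.6 / 0.453592 = 24073.6 lb

2.41×10⁴ lb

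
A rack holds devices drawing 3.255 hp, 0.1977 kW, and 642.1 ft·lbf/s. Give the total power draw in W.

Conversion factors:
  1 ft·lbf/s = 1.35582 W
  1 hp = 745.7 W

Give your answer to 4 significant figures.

3.255 hp × 745.7 = 2427.25 W
0.1977 kW × 1000 = 197.7 W
642.1 ft·lbf/s × 1.35582 = 870.572 W
Total: 2427.25 + 197.7 + 870.572 = 3495.52 W

3496 W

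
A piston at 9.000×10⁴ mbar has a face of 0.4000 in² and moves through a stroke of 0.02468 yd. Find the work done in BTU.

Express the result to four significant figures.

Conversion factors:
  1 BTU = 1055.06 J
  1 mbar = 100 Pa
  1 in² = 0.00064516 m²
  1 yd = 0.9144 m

0.04968 BTU

9.000×10⁴ mbar → 9×10⁶ Pa
0.4000 in² → 2.58064×10⁻⁴ m²
F = P × A = 9×10⁶ × 2.58064×10⁻⁴ = 2322.58 N
0.02468 yd → 0.0225674 m
W = F × d = 2322.58 × 0.0225674 = 52.4146 J
In BTU: 52.4146 / 1055.06 = 0.0496793 BTU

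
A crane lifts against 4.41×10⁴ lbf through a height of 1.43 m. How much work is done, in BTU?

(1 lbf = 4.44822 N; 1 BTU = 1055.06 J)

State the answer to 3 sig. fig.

4.41×10⁴ lbf × 4.44822 = 196167 N
W = F × d = 196167 N × 1.43 m = 280519 J
280519 J ÷ (1055.06 J/BTU) = 265.88 BTU

266 BTU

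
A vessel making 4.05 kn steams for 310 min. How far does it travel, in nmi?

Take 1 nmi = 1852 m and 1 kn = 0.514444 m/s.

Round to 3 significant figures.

20.9 nmi

4.05 kn × 0.514444 → 2.0835 m/s
310 min × 60 → 18600 s
d = v × t = 2.0835 m/s × 18600 s = 38753.1 m
38753.1 m ÷ (1852 m/nmi) = 20.925 nmi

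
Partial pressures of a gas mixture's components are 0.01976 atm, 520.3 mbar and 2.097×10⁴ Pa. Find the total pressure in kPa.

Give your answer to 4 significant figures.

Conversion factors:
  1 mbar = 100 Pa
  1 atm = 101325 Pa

75.00 kPa

0.01976 atm × 101325 → 2002.18 Pa
520.3 mbar × 100 → 52030 Pa
2.097×10⁴ Pa (already Pa)
Combined: 2002.18 + 52030 + 20970 = 75002.2 Pa
In kPa: 75002.2 / 1000 = 75.0022 kPa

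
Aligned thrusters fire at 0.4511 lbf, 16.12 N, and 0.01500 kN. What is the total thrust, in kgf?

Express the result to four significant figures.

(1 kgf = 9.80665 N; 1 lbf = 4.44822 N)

3.378 kgf

0.4511 lbf × 4.44822 = 2.00659 N
16.12 N (already N)
0.01500 kN × 1000 = 15 N
Total: 2.00659 + 16.12 + 15 = 33.1266 N
In kgf: 33.1266 / 9.80665 = 3.37797 kgf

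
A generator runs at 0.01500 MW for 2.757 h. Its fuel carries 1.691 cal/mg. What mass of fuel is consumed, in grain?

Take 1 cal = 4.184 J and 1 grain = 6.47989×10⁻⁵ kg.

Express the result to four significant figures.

0.01500 MW → 15000 W
2.757 h → 9925.2 s
E = P × t = 15000 × 9925.2 = 1.48878×10⁸ J
1.691 cal/mg → 7.07514×10⁶ J/kg
m = E / e_s = 1.48878×10⁸ / 7.07514×10⁶ = 21.0424 kg
In grain: 21.0424 / 6.47989×10⁻⁵ = 324734 grain

3.247×10⁵ grain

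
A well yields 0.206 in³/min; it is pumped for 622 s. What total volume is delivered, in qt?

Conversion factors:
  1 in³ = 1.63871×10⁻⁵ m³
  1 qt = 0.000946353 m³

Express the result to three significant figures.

0.0370 qt

0.206 in³/min → 5.62624×10⁻⁸ m³/s
V = Q × t = 5.62624×10⁻⁸ × 622 = 3.49952×10⁻⁵ m³
In qt: 3.49952×10⁻⁵ / 0.000946353 = 0.036979 qt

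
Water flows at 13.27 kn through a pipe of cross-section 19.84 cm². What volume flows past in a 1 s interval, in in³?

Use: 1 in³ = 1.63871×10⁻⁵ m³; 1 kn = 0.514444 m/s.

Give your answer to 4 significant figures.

13.27 kn × 0.514444 = 6.82667 m/s
19.84 cm² × 0.0001 = 0.001984 m²
V = v × A × t = 6.82667 m/s × 0.001984 m² × 1 s = 0.0135441 m³
0.0135441 m³ ÷ (1.63871×10⁻⁵ m³/in³) = 826.51 in³

826.5 in³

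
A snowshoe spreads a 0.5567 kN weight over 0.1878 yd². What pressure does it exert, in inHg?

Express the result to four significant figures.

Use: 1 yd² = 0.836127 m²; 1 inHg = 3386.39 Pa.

0.5567 kN × 1000 → 556.7 N
0.1878 yd² × 0.836127 → 0.157025 m²
P = F / A = 556.7 N / 0.157025 m² = 3545.3 Pa
3545.3 Pa ÷ (3386.39 Pa/inHg) = 1.04693 inHg

1.047 inHg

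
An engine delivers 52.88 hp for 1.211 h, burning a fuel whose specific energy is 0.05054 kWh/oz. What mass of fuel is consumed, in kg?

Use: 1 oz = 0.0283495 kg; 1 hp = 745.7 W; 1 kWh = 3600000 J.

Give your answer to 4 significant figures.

26.79 kg

52.88 hp → 39432.6 W
1.211 h → 4359.6 s
E = P × t = 39432.6 × 4359.6 = 1.7191×10⁸ J
0.05054 kWh/oz → 6.41789×10⁶ J/kg
m = E / e_s = 1.7191×10⁸ / 6.41789×10⁶ = 26.7861 kg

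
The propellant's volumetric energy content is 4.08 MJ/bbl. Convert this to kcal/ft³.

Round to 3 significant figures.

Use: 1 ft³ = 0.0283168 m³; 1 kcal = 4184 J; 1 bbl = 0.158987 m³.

174 kcal/ft³

4.08 MJ/bbl × 1000000 J/MJ ÷ 0.158987 m³/bbl = 2.56625×10⁷ J/m³
2.56625×10⁷ J/m³ ÷ 4184 J/kcal × 0.0283168 m³/ft³ = 173.681 kcal/ft³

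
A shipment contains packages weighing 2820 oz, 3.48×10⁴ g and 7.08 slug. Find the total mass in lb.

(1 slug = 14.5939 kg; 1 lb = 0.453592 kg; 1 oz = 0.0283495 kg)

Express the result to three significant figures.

2820 oz × 0.0283495 = 79.9456 kg
3.48×10⁴ g × 0.001 = 34.8 kg
7.08 slug × 14.5939 = 103.325 kg
Sum: 79.9456 + 34.8 + 103.325 = 218.071 kg
In lb: 218.071 / 0.453592 = 480.765 lb

481 lb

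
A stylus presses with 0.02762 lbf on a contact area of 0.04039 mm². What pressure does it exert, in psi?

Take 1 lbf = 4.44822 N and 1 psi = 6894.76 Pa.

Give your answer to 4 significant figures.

0.02762 lbf × 4.44822 = 0.12286 N
0.04039 mm² × 10⁻⁶ = 4.039×10⁻⁸ m²
P = F / A = 0.12286 N / 4.039×10⁻⁸ m² = 3.04184×10⁶ Pa
3.04184×10⁶ Pa ÷ (6894.76 Pa/psi) = 441.181 psi

441.2 psi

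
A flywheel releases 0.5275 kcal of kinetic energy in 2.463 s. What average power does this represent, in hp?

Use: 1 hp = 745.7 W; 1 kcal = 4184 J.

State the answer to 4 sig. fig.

0.5275 kcal × 4184 → 2207.06 J
P = E / t = 2207.06 J / 2.463 s = 896.086 W
896.086 W ÷ (745.7 W/hp) = 1.20167 hp

1.202 hp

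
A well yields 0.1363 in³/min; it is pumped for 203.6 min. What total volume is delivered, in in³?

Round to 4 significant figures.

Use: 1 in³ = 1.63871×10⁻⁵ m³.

27.75 in³

0.1363 in³/min → 3.7226×10⁻⁸ m³/s
203.6 min → 12216 s
V = Q × t = 3.7226×10⁻⁸ × 12216 = 4.54753×10⁻⁴ m³
In in³: 4.54753×10⁻⁴ / 1.63871×10⁻⁵ = 27.7507 in³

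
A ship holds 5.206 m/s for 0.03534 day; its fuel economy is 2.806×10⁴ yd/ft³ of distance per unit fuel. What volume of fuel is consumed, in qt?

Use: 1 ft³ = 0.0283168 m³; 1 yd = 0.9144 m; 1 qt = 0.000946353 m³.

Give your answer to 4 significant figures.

18.54 qt

0.03534 day → 3053.38 s
d = v × t = 5.206 × 3053.38 = 15895.9 m
2.806×10⁴ yd/ft³ → 906107 m/m³
V = d / (distance per unit fuel) = 15895.9 / 906107 = 0.0175431 m³
In qt: 0.0175431 / 0.000946353 = 18.5376 qt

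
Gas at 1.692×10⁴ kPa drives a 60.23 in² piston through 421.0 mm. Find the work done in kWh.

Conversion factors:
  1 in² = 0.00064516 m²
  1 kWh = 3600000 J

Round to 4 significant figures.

1.692×10⁴ kPa → 1.692×10⁷ Pa
60.23 in² → 0.038858 m²
F = P × A = 1.692×10⁷ × 0.038858 = 657477 N
421.0 mm → 0.421 m
W = F × d = 657477 × 0.421 = 276798 J
In kWh: 276798 / 3600000 = 0.0768883 kWh

0.07689 kWh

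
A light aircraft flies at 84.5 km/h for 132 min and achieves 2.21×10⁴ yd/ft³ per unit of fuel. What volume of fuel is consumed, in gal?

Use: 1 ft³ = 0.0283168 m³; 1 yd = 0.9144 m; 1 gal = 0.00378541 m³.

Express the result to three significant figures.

84.5 km/h → 23.4722 m/s
132 min → 7920 s
d = v × t = 23.4722 × 7920 = 185900 m
2.21×10⁴ yd/ft³ → 713648 m/m³
V = d / (distance per unit fuel) = 185900 / 713648 = 0.260493 m³
In gal: 0.260493 / 0.00378541 = 68.815 gal

68.8 gal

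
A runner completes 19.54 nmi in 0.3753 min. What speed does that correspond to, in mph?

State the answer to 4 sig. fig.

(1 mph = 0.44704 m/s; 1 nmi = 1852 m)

19.54 nmi × 1852 → 36188.1 m
0.3753 min × 60 → 22.518 s
v = d / t = 36188.1 m / 22.518 s = 1607.07 m/s
1607.07 m/s ÷ (0.44704 m/s/mph) = 3594.91 mph

3595 mph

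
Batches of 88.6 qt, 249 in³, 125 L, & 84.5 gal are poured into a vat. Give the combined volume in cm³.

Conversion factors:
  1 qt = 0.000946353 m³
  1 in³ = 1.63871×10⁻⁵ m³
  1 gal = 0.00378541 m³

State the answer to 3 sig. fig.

5.33×10⁵ cm³

88.6 qt × 0.000946353 = 0.0838469 m³
249 in³ × 1.63871×10⁻⁵ = 0.00408039 m³
125 L × 0.001 = 0.125 m³
84.5 gal × 0.00378541 = 0.319867 m³
Total: 0.0838469 + 0.00408039 + 0.125 + 0.319867 = 0.532794 m³
In cm³: 0.532794 / 10⁻⁶ = 532794 cm³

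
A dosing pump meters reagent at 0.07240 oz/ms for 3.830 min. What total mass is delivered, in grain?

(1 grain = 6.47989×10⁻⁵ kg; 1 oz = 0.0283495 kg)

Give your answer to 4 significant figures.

7.279×10⁶ grain

0.07240 oz/ms → 2.0525 kg/s
3.830 min → 229.8 s
m = ṁ × t = 2.0525 × 229.8 = 471.665 kg
In grain: 471.665 / 6.47989×10⁻⁵ = 7.2789×10⁶ grain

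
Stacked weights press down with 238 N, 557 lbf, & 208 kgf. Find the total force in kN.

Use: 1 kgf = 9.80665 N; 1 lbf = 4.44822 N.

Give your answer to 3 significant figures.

238 N (already N)
557 lbf × 4.44822 = 2477.66 N
208 kgf × 9.80665 = 2039.78 N
Combined: 238 + 2477.66 + 2039.78 = 4755.44 N
In kN: 4755.44 / 1000 = 4.75544 kN

4.76 kN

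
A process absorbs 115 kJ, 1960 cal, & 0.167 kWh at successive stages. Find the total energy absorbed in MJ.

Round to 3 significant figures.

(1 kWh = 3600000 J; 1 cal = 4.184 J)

0.724 MJ

115 kJ × 1000 = 115000 J
1960 cal × 4.184 = 8200.64 J
0.167 kWh × 3600000 = 601200 J
Sum: 115000 + 8200.64 + 601200 = 724401 J
In MJ: 724401 / 1000000 = 0.724401 MJ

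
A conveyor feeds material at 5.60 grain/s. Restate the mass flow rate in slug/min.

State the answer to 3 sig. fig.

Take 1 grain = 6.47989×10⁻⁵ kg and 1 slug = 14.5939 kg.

5.60 grain/s × 6.47989×10⁻⁵ kg/grain = 3.62874×10⁻⁴ kg/s
3.62874×10⁻⁴ kg/s ÷ 14.5939 kg/slug × 60 s/min = 0.00149189 slug/min

0.00149 slug/min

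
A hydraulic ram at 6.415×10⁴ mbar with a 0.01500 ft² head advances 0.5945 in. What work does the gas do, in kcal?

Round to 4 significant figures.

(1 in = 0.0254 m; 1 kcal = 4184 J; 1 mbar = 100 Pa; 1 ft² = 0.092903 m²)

0.03226 kcal

6.415×10⁴ mbar → 6.415×10⁶ Pa
0.01500 ft² → 0.00139354 m²
F = P × A = 6.415×10⁶ × 0.00139354 = 8939.56 N
0.5945 in → 0.0151003 m
W = F × d = 8939.56 × 0.0151003 = 134.99 J
In kcal: 134.99 / 4184 = 0.0322634 kcal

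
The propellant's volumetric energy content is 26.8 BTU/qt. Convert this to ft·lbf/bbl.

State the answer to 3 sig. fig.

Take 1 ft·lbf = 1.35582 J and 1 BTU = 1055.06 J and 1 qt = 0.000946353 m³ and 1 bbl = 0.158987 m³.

3.50×10⁶ ft·lbf/bbl

26.8 BTU/qt × 1055.06 J/BTU ÷ 0.000946353 m³/qt = 2.98785×10⁷ J/m³
2.98785×10⁷ J/m³ ÷ 1.35582 J/ft·lbf × 0.158987 m³/bbl = 3.50363×10⁶ ft·lbf/bbl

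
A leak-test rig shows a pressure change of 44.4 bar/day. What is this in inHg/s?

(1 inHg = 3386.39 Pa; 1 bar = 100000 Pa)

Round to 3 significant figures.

0.0152 inHg/s

44.4 bar/day × 100000 Pa/bar ÷ 86400 s/day = 51.3889 Pa/s
51.3889 Pa/s ÷ 3386.39 Pa/inHg = 0.0151751 inHg/s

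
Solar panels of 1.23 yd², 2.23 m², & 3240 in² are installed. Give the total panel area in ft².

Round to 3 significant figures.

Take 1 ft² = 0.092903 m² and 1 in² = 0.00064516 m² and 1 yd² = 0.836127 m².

57.6 ft²

1.23 yd² × 0.836127 = 1.02844 m²
2.23 m² (already m²)
3240 in² × 0.00064516 = 2.09032 m²
Total: 1.02844 + 2.23 + 2.09032 = 5.34876 m²
In ft²: 5.34876 / 0.092903 = 57.5736 ft²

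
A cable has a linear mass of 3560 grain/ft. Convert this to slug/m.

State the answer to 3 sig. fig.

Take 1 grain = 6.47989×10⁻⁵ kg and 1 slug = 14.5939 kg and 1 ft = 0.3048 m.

3560 grain/ft × 6.47989×10⁻⁵ kg/grain ÷ 0.3048 m/ft = 0.756838 kg/m
0.756838 kg/m ÷ 14.5939 kg/slug = 0.0518599 slug/m

0.0519 slug/m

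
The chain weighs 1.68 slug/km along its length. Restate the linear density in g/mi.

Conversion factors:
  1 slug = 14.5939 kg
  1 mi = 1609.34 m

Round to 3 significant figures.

3.95×10⁴ g/mi

1.68 slug/km × 14.5939 kg/slug ÷ 1000 m/km = 0.0245178 kg/m
0.0245178 kg/m ÷ 0.001 kg/g × 1609.34 m/mi = 39457.5 g/mi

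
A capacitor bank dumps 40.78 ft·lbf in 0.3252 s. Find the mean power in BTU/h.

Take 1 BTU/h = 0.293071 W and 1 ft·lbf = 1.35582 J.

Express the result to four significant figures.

40.78 ft·lbf × 1.35582 = 55.2903 J
P = E / t = 55.2903 J / 0.3252 s = 170.019 W
170.019 W ÷ (0.293071 W/BTU/h) = 580.129 BTU/h

580.1 BTU/h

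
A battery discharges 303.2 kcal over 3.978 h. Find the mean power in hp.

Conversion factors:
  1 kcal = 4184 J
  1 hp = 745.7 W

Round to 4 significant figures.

0.1188 hp

303.2 kcal × 4184 = 1.26859×10⁶ J
3.978 h × 3600 = 14320.8 s
P = E / t = 1.26859×10⁶ J / 14320.8 s = 88.5837 W
88.5837 W ÷ (745.7 W/hp) = 0.118793 hp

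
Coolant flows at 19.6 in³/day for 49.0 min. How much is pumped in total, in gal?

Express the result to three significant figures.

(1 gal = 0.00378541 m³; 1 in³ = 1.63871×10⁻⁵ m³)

19.6 in³/day → 3.71744×10⁻⁹ m³/s
49.0 min → 2940 s
V = Q × t = 3.71744×10⁻⁹ × 2940 = 1.09293×10⁻⁵ m³
In gal: 1.09293×10⁻⁵ / 0.00378541 = 0.00288722 gal

0.00289 gal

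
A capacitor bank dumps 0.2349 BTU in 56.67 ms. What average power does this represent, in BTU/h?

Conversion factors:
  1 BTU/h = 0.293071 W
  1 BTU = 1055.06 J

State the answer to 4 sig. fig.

1.492×10⁴ BTU/h

0.2349 BTU × 1055.06 → 247.834 J
56.67 ms × 0.001 → 0.05667 s
P = E / t = 247.834 J / 0.05667 s = 4373.28 W
4373.28 W ÷ (0.293071 W/BTU/h) = 14922.3 BTU/h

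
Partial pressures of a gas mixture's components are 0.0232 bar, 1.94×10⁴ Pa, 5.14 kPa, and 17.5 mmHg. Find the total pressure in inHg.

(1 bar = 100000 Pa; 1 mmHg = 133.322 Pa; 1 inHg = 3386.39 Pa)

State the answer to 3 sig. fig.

0.0232 bar × 100000 = 2320 Pa
1.94×10⁴ Pa (already Pa)
5.14 kPa × 1000 = 5140 Pa
17.5 mmHg × 133.322 = 2333.14 Pa
Sum: 2320 + 19400 + 5140 + 2333.14 = 29193.1 Pa
In inHg: 29193.1 / 3386.39 = 8.62071 inHg

8.62 inHg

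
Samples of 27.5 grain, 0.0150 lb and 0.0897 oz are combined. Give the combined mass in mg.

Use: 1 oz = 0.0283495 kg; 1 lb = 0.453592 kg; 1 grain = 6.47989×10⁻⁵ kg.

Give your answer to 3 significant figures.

27.5 grain × 6.47989×10⁻⁵ → 0.00178197 kg
0.0150 lb × 0.453592 → 0.00680388 kg
0.0897 oz × 0.0283495 → 0.00254295 kg
Sum: 0.00178197 + 0.00680388 + 0.00254295 = 0.0111288 kg
In mg: 0.0111288 / 10⁻⁶ = 11128.8 mg

1.11×10⁴ mg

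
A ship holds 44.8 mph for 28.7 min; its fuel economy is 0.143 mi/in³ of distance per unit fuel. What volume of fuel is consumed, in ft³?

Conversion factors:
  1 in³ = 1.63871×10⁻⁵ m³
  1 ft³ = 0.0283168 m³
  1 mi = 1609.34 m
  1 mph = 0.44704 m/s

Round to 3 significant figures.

0.0867 ft³

44.8 mph → 20.0274 m/s
28.7 min → 1722 s
d = v × t = 20.0274 × 1722 = 34487.2 m
0.143 mi/in³ → 1.40437×10⁷ m/m³
V = d / (distance per unit fuel) = 34487.2 / 1.40437×10⁷ = 0.00245571 m³
In ft³: 0.00245571 / 0.0283168 = 0.0867227 ft³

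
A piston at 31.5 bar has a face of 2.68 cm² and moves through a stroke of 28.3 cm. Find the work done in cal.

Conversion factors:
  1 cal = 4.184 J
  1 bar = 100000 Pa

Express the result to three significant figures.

57.1 cal

31.5 bar → 3.15×10⁶ Pa
2.68 cm² → 2.68×10⁻⁴ m²
F = P × A = 3.15×10⁶ × 2.68×10⁻⁴ = 844.2 N
28.3 cm → 0.283 m
W = F × d = 844.2 × 0.283 = 238.909 J
In cal: 238.909 / 4.184 = 57.1006 cal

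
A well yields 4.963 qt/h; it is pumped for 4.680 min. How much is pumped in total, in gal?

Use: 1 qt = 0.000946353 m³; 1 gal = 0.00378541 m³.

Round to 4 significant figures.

0.09678 gal

4.963 qt/h → 1.30465×10⁻⁶ m³/s
4.680 min → 280.8 s
V = Q × t = 1.30465×10⁻⁶ × 280.8 = 3.66346×10⁻⁴ m³
In gal: 3.66346×10⁻⁴ / 0.00378541 = 0.0967784 gal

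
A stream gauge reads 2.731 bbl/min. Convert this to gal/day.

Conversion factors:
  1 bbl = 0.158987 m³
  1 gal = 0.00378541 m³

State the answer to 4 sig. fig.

2.731 bbl/min × 0.158987 m³/bbl ÷ 60 s/min = 0.00723656 m³/s
0.00723656 m³/s ÷ 0.00378541 m³/gal × 86400 s/day = 165171 gal/day

1.652×10⁵ gal/day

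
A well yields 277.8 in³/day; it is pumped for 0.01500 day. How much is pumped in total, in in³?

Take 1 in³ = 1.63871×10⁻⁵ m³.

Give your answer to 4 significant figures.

4.167 in³

277.8 in³/day → 5.26891×10⁻⁸ m³/s
0.01500 day → 1296 s
V = Q × t = 5.26891×10⁻⁸ × 1296 = 6.82851×10⁻⁵ m³
In in³: 6.82851×10⁻⁵ / 1.63871×10⁻⁵ = 4.167 in³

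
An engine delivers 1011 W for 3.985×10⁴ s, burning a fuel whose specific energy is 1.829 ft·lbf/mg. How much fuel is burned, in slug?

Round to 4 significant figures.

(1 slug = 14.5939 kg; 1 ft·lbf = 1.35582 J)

1.113 slug

E = P × t = 1011 × 39850 = 4.02884×10⁷ J
1.829 ft·lbf/mg → 2.47979×10⁶ J/kg
m = E / e_s = 4.02884×10⁷ / 2.47979×10⁶ = 16.2467 kg
In slug: 16.2467 / 14.5939 = 1.11325 slug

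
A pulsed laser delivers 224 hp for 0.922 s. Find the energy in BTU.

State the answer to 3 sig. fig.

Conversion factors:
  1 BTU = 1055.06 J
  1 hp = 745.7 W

146 BTU

224 hp × 745.7 = 167037 W
E = P × t = 167037 W × 0.922 s = 154008 J
154008 J ÷ (1055.06 J/BTU) = 145.971 BTU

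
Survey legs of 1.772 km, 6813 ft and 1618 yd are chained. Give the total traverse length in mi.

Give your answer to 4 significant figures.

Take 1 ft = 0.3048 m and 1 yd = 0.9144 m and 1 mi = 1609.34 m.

1.772 km × 1000 = 1772 m
6813 ft × 0.3048 = 2076.6 m
1618 yd × 0.9144 = 1479.5 m
Total: 1772 + 2076.6 + 1479.5 = 5328.1 m
In mi: 5328.1 / 1609.34 = 3.31074 mi

3.311 mi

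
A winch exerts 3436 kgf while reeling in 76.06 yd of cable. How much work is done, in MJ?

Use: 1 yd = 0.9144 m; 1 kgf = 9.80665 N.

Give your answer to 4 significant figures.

2.344 MJ

3436 kgf × 9.80665 = 33695.6 N
76.06 yd × 0.9144 = 69.5493 m
W = F × d = 33695.6 N × 69.5493 m = 2.34351×10⁶ J
2.34351×10⁶ J ÷ (1000000 J/MJ) = 2.34351 MJ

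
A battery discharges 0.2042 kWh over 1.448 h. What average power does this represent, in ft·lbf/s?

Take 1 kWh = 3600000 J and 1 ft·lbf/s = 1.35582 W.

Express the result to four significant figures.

104.0 ft·lbf/s

0.2042 kWh × 3600000 → 735120 J
1.448 h × 3600 → 5212.8 s
P = E / t = 735120 J / 5212.8 s = 141.022 W
141.022 W ÷ (1.35582 W/ft·lbf/s) = 104.012 ft·lbf/s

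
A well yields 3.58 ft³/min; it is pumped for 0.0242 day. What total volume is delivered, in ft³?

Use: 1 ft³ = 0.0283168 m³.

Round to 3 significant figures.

125 ft³

3.58 ft³/min → 0.00168957 m³/s
0.0242 day → 2090.88 s
V = Q × t = 0.00168957 × 2090.88 = 3.53269 m³
In ft³: 3.53269 / 0.0283168 = 124.756 ft³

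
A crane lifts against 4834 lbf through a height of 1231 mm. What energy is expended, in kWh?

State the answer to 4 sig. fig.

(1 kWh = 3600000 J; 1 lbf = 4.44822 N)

0.007353 kWh

4834 lbf × 4.44822 → 21502.7 N
1231 mm × 0.001 → 1.231 m
W = F × d = 21502.7 N × 1.231 m = 26469.8 J
26469.8 J ÷ (3600000 J/kWh) = 0.00735272 kWh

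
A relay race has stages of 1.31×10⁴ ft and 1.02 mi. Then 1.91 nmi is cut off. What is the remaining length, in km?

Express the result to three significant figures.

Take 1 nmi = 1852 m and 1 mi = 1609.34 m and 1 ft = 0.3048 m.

2.10 km

1.31×10⁴ ft × 0.3048 = 3992.88 m
1.02 mi × 1609.34 = 1641.53 m
1.91 nmi × 1852 = 3537.32 m
Sum: 3992.88 + 1641.53 − 3537.32 = 2097.09 m
In km: 2097.09 / 1000 = 2.09709 km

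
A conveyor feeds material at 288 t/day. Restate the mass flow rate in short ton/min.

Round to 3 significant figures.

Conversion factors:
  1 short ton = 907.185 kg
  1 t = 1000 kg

0.220 short ton/min

288 t/day × 1000 kg/t ÷ 86400 s/day = 3.33333 kg/s
3.33333 kg/s ÷ 907.185 kg/short ton × 60 s/min = 0.220462 short ton/min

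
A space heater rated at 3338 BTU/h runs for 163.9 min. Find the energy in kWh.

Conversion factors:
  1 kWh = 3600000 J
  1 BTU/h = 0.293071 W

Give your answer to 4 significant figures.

2.672 kWh

3338 BTU/h × 0.293071 = 978.271 W
163.9 min × 60 = 9834 s
E = P × t = 978.271 W × 9834 s = 9.62032×10⁶ J
9.62032×10⁶ J ÷ (3600000 J/kWh) = 2.67231 kWh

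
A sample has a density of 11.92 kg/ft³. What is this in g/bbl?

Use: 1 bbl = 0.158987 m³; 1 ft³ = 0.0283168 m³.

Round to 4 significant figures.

6.693×10⁴ g/bbl

11.92 kg/ft³ ÷ 0.0283168 m³/ft³ = 420.952 kg/m³
420.952 kg/m³ ÷ 0.001 kg/g × 0.158987 m³/bbl = 66925.9 g/bbl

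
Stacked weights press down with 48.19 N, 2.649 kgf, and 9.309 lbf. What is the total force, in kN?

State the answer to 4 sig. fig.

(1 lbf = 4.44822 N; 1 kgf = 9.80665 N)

0.1156 kN

48.19 N (already N)
2.649 kgf × 9.80665 → 25.9778 N
9.309 lbf × 4.44822 → 41.4085 N
Sum: 48.19 + 25.9778 + 41.4085 = 115.576 N
In kN: 115.576 / 1000 = 0.115576 kN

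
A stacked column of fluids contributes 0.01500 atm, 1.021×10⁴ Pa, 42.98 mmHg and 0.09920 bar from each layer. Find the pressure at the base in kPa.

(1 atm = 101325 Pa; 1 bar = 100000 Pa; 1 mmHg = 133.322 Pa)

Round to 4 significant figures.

0.01500 atm × 101325 = 1519.88 Pa
1.021×10⁴ Pa (already Pa)
42.98 mmHg × 133.322 = 5730.18 Pa
0.09920 bar × 100000 = 9920 Pa
Combined: 1519.88 + 10210 + 5730.18 + 9920 = 27380.1 Pa
In kPa: 27380.1 / 1000 = 27.3801 kPa

27.38 kPa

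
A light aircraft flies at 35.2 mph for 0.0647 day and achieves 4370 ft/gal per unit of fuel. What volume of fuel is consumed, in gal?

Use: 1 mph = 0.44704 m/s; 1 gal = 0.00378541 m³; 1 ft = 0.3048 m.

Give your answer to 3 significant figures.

66.0 gal

35.2 mph → 15.7358 m/s
0.0647 day → 5590.08 s
d = v × t = 15.7358 × 5590.08 = 87964.4 m
4370 ft/gal → 351871 m/m³
V = d / (distance per unit fuel) = 87964.4 / 351871 = 0.24999 m³
In gal: 0.24999 / 0.00378541 = 66.0404 gal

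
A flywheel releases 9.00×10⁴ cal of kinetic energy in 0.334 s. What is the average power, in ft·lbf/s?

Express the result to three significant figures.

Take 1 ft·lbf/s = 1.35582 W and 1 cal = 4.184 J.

8.32×10⁵ ft·lbf/s

9.00×10⁴ cal × 4.184 → 376560 J
P = E / t = 376560 J / 0.334 s = 1.12743×10⁶ W
1.12743×10⁶ W ÷ (1.35582 W/ft·lbf/s) = 831548 ft·lbf/s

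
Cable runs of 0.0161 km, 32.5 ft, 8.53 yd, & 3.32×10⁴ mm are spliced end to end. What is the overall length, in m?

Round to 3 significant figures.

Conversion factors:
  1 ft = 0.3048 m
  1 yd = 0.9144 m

67.0 m

0.0161 km × 1000 = 16.1 m
32.5 ft × 0.3048 = 9.906 m
8.53 yd × 0.9144 = 7.79983 m
3.32×10⁴ mm × 0.001 = 33.2 m
Sum: 16.1 + 9.906 + 7.79983 + 33.2 = 67.0058 m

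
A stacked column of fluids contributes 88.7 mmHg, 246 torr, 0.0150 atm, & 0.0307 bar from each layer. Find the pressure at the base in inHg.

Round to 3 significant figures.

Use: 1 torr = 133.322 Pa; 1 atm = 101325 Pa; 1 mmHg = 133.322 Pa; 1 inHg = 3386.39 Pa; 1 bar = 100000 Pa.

14.5 inHg

88.7 mmHg × 133.322 = 11825.7 Pa
246 torr × 133.322 = 32797.2 Pa
0.0150 atm × 101325 = 1519.88 Pa
0.0307 bar × 100000 = 3070 Pa
Total: 11825.7 + 32797.2 + 1519.88 + 3070 = 49212.8 Pa
In inHg: 49212.8 / 3386.39 = 14.5325 inHg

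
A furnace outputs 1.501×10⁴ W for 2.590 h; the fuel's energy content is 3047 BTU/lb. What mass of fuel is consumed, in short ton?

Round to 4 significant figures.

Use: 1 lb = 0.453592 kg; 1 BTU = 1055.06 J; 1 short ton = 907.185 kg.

2.590 h → 9324 s
E = P × t = 15010 × 9324 = 1.39953×10⁸ J
3047 BTU/lb → 7.08736×10⁶ J/kg
m = E / e_s = 1.39953×10⁸ / 7.08736×10⁶ = 19.7468 kg
In short ton: 19.7468 / 907.185 = 0.0217671 short ton

0.02177 short ton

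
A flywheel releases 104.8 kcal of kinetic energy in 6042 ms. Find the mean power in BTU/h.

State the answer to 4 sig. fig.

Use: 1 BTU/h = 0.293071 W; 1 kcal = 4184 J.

2.476×10⁵ BTU/h

104.8 kcal × 4184 = 438483 J
6042 ms × 0.001 = 6.042 s
P = E / t = 438483 J / 6.042 s = 72572.5 W
72572.5 W ÷ (0.293071 W/BTU/h) = 247628 BTU/h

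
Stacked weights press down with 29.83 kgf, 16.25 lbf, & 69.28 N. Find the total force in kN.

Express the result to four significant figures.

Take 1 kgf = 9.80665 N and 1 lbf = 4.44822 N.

0.4341 kN

29.83 kgf × 9.80665 = 292.532 N
16.25 lbf × 4.44822 = 72.2836 N
69.28 N (already N)
Sum: 292.532 + 72.2836 + 69.28 = 434.096 N
In kN: 434.096 / 1000 = 0.434096 kN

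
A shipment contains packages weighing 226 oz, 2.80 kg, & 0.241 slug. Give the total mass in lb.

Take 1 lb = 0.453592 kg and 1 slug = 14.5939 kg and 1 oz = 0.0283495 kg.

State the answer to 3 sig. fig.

226 oz × 0.0283495 = 6.40699 kg
2.80 kg (already kg)
0.241 slug × 14.5939 = 3.51713 kg
Combined: 6.40699 + 2.8 + 3.51713 = 12.7241 kg
In lb: 12.7241 / 0.453592 = 28.0519 lb

28.1 lb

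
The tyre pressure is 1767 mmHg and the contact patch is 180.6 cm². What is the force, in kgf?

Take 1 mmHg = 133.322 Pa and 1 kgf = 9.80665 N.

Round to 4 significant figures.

433.8 kgf

1767 mmHg × 133.322 → 235580 Pa
180.6 cm² × 0.0001 → 0.01806 m²
F = P × A = 235580 Pa × 0.01806 m² = 4254.57 N
4254.57 N ÷ (9.80665 N/kgf) = 433.845 kgf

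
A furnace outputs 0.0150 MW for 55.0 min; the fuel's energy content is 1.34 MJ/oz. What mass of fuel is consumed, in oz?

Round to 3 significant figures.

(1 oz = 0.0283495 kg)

0.0150 MW → 15000 W
55.0 min → 3300 s
E = P × t = 15000 × 3300 = 4.95×10⁷ J
1.34 MJ/oz → 4.72671×10⁷ J/kg
m = E / e_s = 4.95×10⁷ / 4.72671×10⁷ = 1.04724 kg
In oz: 1.04724 / 0.0283495 = 36.9403 oz

36.9 oz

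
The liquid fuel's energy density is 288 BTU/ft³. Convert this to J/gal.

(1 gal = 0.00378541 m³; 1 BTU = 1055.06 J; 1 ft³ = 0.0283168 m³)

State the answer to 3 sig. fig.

288 BTU/ft³ × 1055.06 J/BTU ÷ 0.0283168 m³/ft³ = 1.07306×10⁷ J/m³
1.07306×10⁷ J/m³ × 0.00378541 m³/gal = 40619.7 J/gal

4.06×10⁴ J/gal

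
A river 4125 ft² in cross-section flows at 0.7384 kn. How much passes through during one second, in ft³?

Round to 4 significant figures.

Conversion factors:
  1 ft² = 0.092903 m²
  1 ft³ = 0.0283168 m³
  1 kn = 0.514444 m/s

5141 ft³

0.7384 kn × 0.514444 → 0.379865 m/s
4125 ft² × 0.092903 → 383.225 m²
V = v × A × t = 0.379865 m/s × 383.225 m² × 1 s = 145.574 m³
145.574 m³ ÷ (0.0283168 m³/ft³) = 5140.91 ft³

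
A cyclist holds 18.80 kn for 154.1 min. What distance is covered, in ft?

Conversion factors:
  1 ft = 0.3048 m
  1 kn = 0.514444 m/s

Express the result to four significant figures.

2.934×10⁵ ft

18.80 kn × 0.514444 = 9.67155 m/s
154.1 min × 60 = 9246 s
d = v × t = 9.67155 m/s × 9246 s = 89423.2 m
89423.2 m ÷ (0.3048 m/ft) = 293383 ft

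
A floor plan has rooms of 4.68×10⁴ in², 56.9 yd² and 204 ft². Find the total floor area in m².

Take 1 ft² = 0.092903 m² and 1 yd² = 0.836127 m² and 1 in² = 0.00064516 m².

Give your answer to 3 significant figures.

96.7 m²

4.68×10⁴ in² × 0.00064516 → 30.1935 m²
56.9 yd² × 0.836127 → 47.5756 m²
204 ft² × 0.092903 → 18.9522 m²
Combined: 30.1935 + 47.5756 + 18.9522 = 96.7213 m²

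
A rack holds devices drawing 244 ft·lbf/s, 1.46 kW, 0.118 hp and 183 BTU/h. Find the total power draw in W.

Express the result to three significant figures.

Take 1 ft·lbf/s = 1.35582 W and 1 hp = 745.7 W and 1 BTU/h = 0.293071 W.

1930 W

244 ft·lbf/s × 1.35582 = 330.82 W
1.46 kW × 1000 = 1460 W
0.118 hp × 745.7 = 87.9926 W
183 BTU/h × 0.293071 = 53.632 W
Total: 330.82 + 1460 + 87.9926 + 53.632 = 1932.44 W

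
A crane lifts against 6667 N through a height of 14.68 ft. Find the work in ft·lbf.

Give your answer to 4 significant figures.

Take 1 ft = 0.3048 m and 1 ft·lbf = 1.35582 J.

2.200×10⁴ ft·lbf

14.68 ft × 0.3048 = 4.47446 m
W = F × d = 6667 N × 4.47446 m = 29831.2 J
29831.2 J ÷ (1.35582 J/ft·lbf) = 22002.3 ft·lbf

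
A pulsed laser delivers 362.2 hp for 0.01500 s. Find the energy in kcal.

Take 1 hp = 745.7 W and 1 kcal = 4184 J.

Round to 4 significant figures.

362.2 hp × 745.7 → 270093 W
E = P × t = 270093 W × 0.015 s = 4051.4 J
4051.4 J ÷ (4184 J/kcal) = 0.968308 kcal

0.9683 kcal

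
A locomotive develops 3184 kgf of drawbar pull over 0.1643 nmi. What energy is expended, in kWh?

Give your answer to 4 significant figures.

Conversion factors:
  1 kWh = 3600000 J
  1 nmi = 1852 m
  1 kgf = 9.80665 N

2.639 kWh

3184 kgf × 9.80665 = 31224.4 N
0.1643 nmi × 1852 = 304.284 m
W = F × d = 31224.4 N × 304.284 m = 9.50109×10⁶ J
9.50109×10⁶ J ÷ (3600000 J/kWh) = 2.63919 kWh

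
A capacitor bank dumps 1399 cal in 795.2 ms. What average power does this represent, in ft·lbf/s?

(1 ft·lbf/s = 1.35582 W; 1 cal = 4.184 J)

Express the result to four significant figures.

1399 cal × 4.184 = 5853.42 J
795.2 ms × 0.001 = 0.7952 s
P = E / t = 5853.42 J / 0.7952 s = 7360.94 W
7360.94 W ÷ (1.35582 W/ft·lbf/s) = 5429.14 ft·lbf/s

5429 ft·lbf/s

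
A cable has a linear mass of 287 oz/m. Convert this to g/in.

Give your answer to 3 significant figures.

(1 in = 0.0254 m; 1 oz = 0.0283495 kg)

287 oz/m × 0.0283495 kg/oz = 8.13631 kg/m
8.13631 kg/m ÷ 0.001 kg/g × 0.0254 m/in = 206.662 g/in

207 g/in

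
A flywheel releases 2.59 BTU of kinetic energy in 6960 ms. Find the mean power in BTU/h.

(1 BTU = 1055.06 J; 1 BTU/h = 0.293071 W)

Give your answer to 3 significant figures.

2.59 BTU × 1055.06 → 2732.61 J
6960 ms × 0.001 → 6.96 s
P = E / t = 2732.61 J / 6.96 s = 392.616 W
392.616 W ÷ (0.293071 W/BTU/h) = 1339.66 BTU/h

1340 BTU/h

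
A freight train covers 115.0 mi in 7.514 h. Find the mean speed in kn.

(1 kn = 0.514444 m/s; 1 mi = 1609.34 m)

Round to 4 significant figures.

115.0 mi × 1609.34 → 185074 m
7.514 h × 3600 → 27050.4 s
v = d / t = 185074 m / 27050.4 s = 6.84182 m/s
6.84182 m/s ÷ (0.514444 m/s/kn) = 13.2994 kn

13.30 kn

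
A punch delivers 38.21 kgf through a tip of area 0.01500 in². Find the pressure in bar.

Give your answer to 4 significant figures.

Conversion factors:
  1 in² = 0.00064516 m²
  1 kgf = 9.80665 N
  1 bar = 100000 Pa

38.21 kgf × 9.80665 → 374.712 N
0.01500 in² × 0.00064516 → 9.6774×10⁻⁶ m²
P = F / A = 374.712 N / 9.6774×10⁻⁶ m² = 3.87203×10⁷ Pa
3.87203×10⁷ Pa ÷ (100000 Pa/bar) = 387.203 bar

387.2 bar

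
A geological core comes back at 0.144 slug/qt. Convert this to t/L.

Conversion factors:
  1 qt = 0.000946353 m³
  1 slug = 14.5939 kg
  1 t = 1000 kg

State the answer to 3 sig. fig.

0.00222 t/L

0.144 slug/qt × 14.5939 kg/slug ÷ 0.000946353 m³/qt = 2220.65 kg/m³
2220.65 kg/m³ ÷ 1000 kg/t × 0.001 m³/L = 0.00222065 t/L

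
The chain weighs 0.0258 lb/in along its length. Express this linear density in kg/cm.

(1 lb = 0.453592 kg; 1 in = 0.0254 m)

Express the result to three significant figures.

0.0258 lb/in × 0.453592 kg/lb ÷ 0.0254 m/in = 0.460735 kg/m
0.460735 kg/m × 0.01 m/cm = 0.00460735 kg/cm

0.00461 kg/cm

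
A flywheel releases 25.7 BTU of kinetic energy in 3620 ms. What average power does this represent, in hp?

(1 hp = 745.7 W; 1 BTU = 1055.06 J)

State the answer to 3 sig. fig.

10.0 hp

25.7 BTU × 1055.06 = 27115 J
3620 ms × 0.001 = 3.62 s
P = E / t = 27115 J / 3.62 s = 7490.33 W
7490.33 W ÷ (745.7 W/hp) = 10.0447 hp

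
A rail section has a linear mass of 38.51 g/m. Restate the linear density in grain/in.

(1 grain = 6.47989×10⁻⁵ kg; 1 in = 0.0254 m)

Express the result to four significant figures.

38.51 g/m × 0.001 kg/g = 0.03851 kg/m
0.03851 kg/m ÷ 6.47989×10⁻⁵ kg/grain × 0.0254 m/in = 15.0952 grain/in

15.10 grain/in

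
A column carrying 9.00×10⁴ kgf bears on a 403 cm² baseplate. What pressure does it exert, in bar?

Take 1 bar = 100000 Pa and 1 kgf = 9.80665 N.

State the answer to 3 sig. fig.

219 bar

9.00×10⁴ kgf × 9.80665 = 882598 N
403 cm² × 0.0001 = 0.0403 m²
P = F / A = 882598 N / 0.0403 m² = 2.19007×10⁷ Pa
2.19007×10⁷ Pa ÷ (100000 Pa/bar) = 219.007 bar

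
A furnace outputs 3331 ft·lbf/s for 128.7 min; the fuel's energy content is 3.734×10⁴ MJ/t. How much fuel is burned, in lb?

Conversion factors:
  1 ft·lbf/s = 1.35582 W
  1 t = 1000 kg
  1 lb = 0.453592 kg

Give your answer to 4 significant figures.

2.059 lb

3331 ft·lbf/s → 4516.24 W
128.7 min → 7722 s
E = P × t = 4516.24 × 7722 = 3.48744×10⁷ J
3.734×10⁴ MJ/t → 3.734×10⁷ J/kg
m = E / e_s = 3.48744×10⁷ / 3.734×10⁷ = 0.933969 kg
In lb: 0.933969 / 0.453592 = 2.05905 lb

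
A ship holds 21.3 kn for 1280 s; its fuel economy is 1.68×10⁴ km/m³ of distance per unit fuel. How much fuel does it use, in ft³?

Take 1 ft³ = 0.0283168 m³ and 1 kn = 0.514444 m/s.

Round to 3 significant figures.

0.0295 ft³

21.3 kn → 10.9577 m/s
d = v × t = 10.9577 × 1280 = 14025.9 m
1.68×10⁴ km/m³ → 1.68×10⁷ m/m³
V = d / (distance per unit fuel) = 14025.9 / 1.68×10⁷ = 8.34875×10⁻⁴ m³
In ft³: 8.34875×10⁻⁴ / 0.0283168 = 0.0294834 ft³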